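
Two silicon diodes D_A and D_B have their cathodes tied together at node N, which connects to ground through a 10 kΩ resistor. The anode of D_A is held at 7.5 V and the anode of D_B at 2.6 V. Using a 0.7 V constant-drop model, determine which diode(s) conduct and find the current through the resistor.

Assume both conduct. Then node N would need to be at both 7.5−0.7 = 6.8 V and 2.6−0.7 = 1.9 V, which is impossible.
Assume only D_A conducts: V_N = 7.5 − 0.7 = 6.8 V, so I_R = 6.8/10 = 0.68 mA.
Check D_B: its anode-to-cathode voltage is 2.6 − 6.8 = -4.2 V < 0.7 V, so it is off. The assumption is consistent.

Only D_A conducts; I_R ≈ 0.68 mA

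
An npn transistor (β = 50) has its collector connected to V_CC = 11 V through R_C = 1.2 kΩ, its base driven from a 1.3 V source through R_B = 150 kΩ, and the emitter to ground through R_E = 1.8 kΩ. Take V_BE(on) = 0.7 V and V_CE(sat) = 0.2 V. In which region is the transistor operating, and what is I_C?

active; I_C ≈ 0.12 mA

Assume active. Base-emitter loop: I_B = (V_BB − V_BE)/(R_B + (β+1)R_E) = (1.3 − 0.7)/(150 + 51×1.8) = 0.00248 mA.
I_C = β·I_B = 50×0.00248 = 0.124 mA.
V_CE = V_CC − I_C·R_C − I_E·R_E = 11 − 0.124×1.2 − 0.127×1.8 = 10.6 V > V_CE(sat), so the active-region assumption holds.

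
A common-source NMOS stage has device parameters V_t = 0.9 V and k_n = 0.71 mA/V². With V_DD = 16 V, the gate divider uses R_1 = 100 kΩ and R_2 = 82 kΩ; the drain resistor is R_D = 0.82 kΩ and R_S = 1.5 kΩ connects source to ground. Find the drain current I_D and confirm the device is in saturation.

I_D ≈ 2.5 mA

V_G = V_DD·R_2/(R_1+R_2) = 16×82/182 = 7.21 V.
Assume saturation: I_D = (k_n/2)(V_GS − V_t)² with V_GS = V_G − I_D·R_S = 7.21 − 1.5·I_D.
Substituting gives 0.799·I_D² − 7.72·I_D + 14.1 = 0, with roots I_D = 2.45 or 7.21 mA.
The root I_D = 7.21 mA gives V_GS = -3.61 V ≤ V_t, so take I_D = 2.45 mA.
Then V_GS = 3.53 V and V_DS = V_DD − I_D(R_D+R_S) = 16 − 2.45×2.32 = 10.3 V.
Saturation requires V_DS ≥ V_GS − V_t = 2.63 V; 10.3 ≥ 2.63 ✓.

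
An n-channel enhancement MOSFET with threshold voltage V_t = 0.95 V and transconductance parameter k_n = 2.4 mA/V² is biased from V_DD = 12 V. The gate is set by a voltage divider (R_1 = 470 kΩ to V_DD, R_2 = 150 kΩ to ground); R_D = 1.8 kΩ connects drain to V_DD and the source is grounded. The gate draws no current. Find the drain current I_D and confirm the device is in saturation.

V_G = V_DD·R_2/(R_1+R_2) = 12×150/620 = 2.9 V. With the source grounded, V_GS = V_G = 2.9 V.
Assume saturation: I_D = (k_n/2)(V_GS − V_t)² = (2.4/2)×(2.9 − 0.95)² = 1.2×1.95² = 4.58 mA.
V_DS = V_DD − I_D·R_D = 12 − 4.58×1.8 = 3.76 V.
Saturation requires V_DS ≥ V_GS − V_t = 1.95 V; 3.76 ≥ 1.95 ✓.

I_D ≈ 4.6 mA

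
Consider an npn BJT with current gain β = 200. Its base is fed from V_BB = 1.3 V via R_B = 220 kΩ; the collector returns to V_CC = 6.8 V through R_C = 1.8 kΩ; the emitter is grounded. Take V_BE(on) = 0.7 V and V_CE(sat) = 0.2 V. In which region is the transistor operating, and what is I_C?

Assume active. Base-emitter loop: I_B = (V_BB − V_BE)/R_B = (1.3 − 0.7)/220 = 0.00273 mA.
I_C = β·I_B = 200×0.00273 = 0.545 mA.
V_CE = V_CC − I_C·R_C = 6.8 − 0.545×1.8 = 5.82 V > V_CE(sat), so the active-region assumption holds.

active; I_C ≈ 0.55 mA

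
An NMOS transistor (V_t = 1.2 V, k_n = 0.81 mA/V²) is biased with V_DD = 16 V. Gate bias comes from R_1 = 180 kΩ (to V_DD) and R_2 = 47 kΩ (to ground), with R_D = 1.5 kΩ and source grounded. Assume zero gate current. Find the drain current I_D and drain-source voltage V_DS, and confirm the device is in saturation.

V_G = V_DD·R_2/(R_1+R_2) = 16×47/227 = 3.31 V. With the source grounded, V_GS = V_G = 3.31 V.
Assume saturation: I_D = (k_n/2)(V_GS − V_t)² = (0.81/2)×(3.31 − 1.2)² = 0.405×2.11² = 1.81 mA.
V_DS = V_DD − I_D·R_D = 16 − 1.81×1.5 = 13.3 V.
Saturation requires V_DS ≥ V_GS − V_t = 2.11 V; 13.3 ≥ 2.11 ✓.

I_D ≈ 1.8 mA, V_DS ≈ 13 V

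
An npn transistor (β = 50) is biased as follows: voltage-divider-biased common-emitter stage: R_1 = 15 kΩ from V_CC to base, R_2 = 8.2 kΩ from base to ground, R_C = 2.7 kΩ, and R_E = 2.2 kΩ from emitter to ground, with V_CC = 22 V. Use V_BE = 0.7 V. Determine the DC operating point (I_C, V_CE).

I_C ≈ 3 mA, V_CE ≈ 7.1 V

Thevenize the base divider: V_Th = V_CC·R_2/(R_1+R_2) = 22×8.2/23.2 = 7.78 V, R_Th = R_1‖R_2 = 5.3 kΩ.
Base-emitter loop: V_Th = I_B·R_Th + V_BE + (β+1)I_B·R_E, so I_B = (7.78 − 0.7) / (5.3 + 51×2.2) = 0.0602 mA.
I_C = β·I_B = 50×0.0602 = 3.01 mA, and I_E = (β+1)I_B = 3.07 mA.
V_CE = V_CC − I_C·R_C − I_E·R_E = 22 − 3.01×2.7 − 3.07×2.2 = 7.11 V.
V_CE = 7.11 V > 0.2 V confirms active-region operation.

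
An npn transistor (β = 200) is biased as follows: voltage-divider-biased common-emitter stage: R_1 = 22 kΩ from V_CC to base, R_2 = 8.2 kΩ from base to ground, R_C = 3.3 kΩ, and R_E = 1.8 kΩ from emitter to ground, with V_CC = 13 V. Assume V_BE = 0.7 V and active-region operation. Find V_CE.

Thevenize the base divider: V_Th = V_CC·R_2/(R_1+R_2) = 13×8.2/30.2 = 3.53 V, R_Th = R_1‖R_2 = 5.97 kΩ.
Base-emitter loop: V_Th = I_B·R_Th + V_BE + (β+1)I_B·R_E, so I_B = (3.53 − 0.7) / (5.97 + 201×1.8) = 0.00769 mA.
I_C = β·I_B = 200×0.00769 = 1.54 mA, and I_E = (β+1)I_B = 1.55 mA.
V_CE = V_CC − I_C·R_C − I_E·R_E = 13 − 1.54×3.3 − 1.55×1.8 = 5.14 V.
V_CE = 5.14 V > 0.2 V confirms active-region operation.

V_CE ≈ 5.1 V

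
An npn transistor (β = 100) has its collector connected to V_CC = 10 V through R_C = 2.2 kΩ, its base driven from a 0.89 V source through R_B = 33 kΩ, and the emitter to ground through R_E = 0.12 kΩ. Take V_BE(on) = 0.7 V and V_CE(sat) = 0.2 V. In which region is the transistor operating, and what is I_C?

Assume active. Base-emitter loop: I_B = (V_BB − V_BE)/(R_B + (β+1)R_E) = (0.89 − 0.7)/(33 + 101×0.12) = 0.00421 mA.
I_C = β·I_B = 100×0.00421 = 0.421 mA.
V_CE = V_CC − I_C·R_C − I_E·R_E = 10 − 0.421×2.2 − 0.425×0.12 = 9.02 V > V_CE(sat), so the active-region assumption holds.

active; I_C ≈ 0.42 mA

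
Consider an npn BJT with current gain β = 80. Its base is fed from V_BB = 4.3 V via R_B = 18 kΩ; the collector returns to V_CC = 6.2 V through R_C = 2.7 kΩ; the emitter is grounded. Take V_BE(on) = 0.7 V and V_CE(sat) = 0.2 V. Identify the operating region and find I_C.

saturation; I_C ≈ 2.2 mA

Assume active: I_B = (4.3 − 0.7)/18 = 0.2 mA, giving I_C = β·I_B = 16 mA.
But then V_CE = 6.2 − 16×2.7 = -37 V < V_CE(sat) = 0.2 V — impossible in the active region.
So the transistor is saturated. With V_CE = 0.2 V, I_C = (V_CC − 0.2)/R_C = 6/2.7 = 2.22 mA.
Check: β·I_B = 16 mA > I_C = 2.22 mA, confirming saturation.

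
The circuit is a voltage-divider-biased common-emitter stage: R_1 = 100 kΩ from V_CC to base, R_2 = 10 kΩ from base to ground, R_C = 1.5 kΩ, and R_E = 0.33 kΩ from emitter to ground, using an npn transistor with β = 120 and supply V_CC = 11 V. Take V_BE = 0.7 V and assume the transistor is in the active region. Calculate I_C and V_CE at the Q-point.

Thevenize the base divider: V_Th = V_CC·R_2/(R_1+R_2) = 11×10/110 = 1 V, R_Th = R_1‖R_2 = 9.09 kΩ.
Base-emitter loop: V_Th = I_B·R_Th + V_BE + (β+1)I_B·R_E, so I_B = (1 − 0.7) / (9.09 + 121×0.33) = 0.00612 mA.
I_C = β·I_B = 120×0.00612 = 0.734 mA, and I_E = (β+1)I_B = 0.741 mA.
V_CE = V_CC − I_C·R_C − I_E·R_E = 11 − 0.734×1.5 − 0.741×0.33 = 9.65 V.
V_CE = 9.65 V > 0.2 V confirms active-region operation.

I_C ≈ 0.73 mA, V_CE ≈ 9.7 V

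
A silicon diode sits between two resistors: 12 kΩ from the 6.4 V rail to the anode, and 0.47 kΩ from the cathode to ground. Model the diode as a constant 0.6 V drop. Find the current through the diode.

I ≈ 0.47 mA

The two resistors are in series with the diode, so KVL gives 6.4 = I·12 + 0.6 + I·0.47.
I = (6.4 − 0.6) / (12 + 0.47) kΩ = 5.8 / 12.5 = 0.465 mA.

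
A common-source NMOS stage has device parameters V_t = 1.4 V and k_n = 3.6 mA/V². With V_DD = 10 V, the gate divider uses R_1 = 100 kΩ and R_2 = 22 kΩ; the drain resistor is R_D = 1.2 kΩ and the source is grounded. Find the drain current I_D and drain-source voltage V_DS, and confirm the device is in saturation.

V_G = V_DD·R_2/(R_1+R_2) = 10×22/122 = 1.8 V. With the source grounded, V_GS = V_G = 1.8 V.
Assume saturation: I_D = (k_n/2)(V_GS − V_t)² = (3.6/2)×(1.8 − 1.4)² = 1.8×0.403² = 0.293 mA.
V_DS = V_DD − I_D·R_D = 10 − 0.293×1.2 = 9.65 V.
Saturation requires V_DS ≥ V_GS − V_t = 0.403 V; 9.65 ≥ 0.403 ✓.

I_D ≈ 0.29 mA, V_DS ≈ 9.6 V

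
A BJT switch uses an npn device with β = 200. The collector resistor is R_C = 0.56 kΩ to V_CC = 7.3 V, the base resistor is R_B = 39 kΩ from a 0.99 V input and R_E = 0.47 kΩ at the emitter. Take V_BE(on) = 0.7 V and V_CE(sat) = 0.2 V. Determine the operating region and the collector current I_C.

Assume active. Base-emitter loop: I_B = (V_BB − V_BE)/(R_B + (β+1)R_E) = (0.99 − 0.7)/(39 + 201×0.47) = 0.00217 mA.
I_C = β·I_B = 200×0.00217 = 0.435 mA.
V_CE = V_CC − I_C·R_C − I_E·R_E = 7.3 − 0.435×0.56 − 0.437×0.47 = 6.85 V > V_CE(sat), so the active-region assumption holds.

active; I_C ≈ 0.43 mA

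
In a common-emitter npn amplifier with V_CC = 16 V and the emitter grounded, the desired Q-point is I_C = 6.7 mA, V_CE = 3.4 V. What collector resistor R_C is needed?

R_C ≈ 1.9 kΩ

Collector loop: V_CC = I_C·R_C + V_CE.
R_C = (V_CC − V_CE)/I_C = (16 − 3.4)/6.7 = 1.88 kΩ.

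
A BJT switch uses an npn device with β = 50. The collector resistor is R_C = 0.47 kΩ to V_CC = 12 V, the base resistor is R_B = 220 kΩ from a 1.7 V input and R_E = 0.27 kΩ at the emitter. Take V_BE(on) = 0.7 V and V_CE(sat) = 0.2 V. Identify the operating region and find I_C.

active; I_C ≈ 0.21 mA

Assume active. Base-emitter loop: I_B = (V_BB − V_BE)/(R_B + (β+1)R_E) = (1.7 − 0.7)/(220 + 51×0.27) = 0.00428 mA.
I_C = β·I_B = 50×0.00428 = 0.214 mA.
V_CE = V_CC − I_C·R_C − I_E·R_E = 12 − 0.214×0.47 − 0.218×0.27 = 11.8 V > V_CE(sat), so the active-region assumption holds.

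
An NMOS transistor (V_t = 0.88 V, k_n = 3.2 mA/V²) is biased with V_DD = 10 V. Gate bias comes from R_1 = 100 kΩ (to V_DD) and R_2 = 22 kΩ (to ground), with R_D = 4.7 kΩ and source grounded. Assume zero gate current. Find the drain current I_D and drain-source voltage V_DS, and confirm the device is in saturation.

I_D ≈ 1.4 mA, V_DS ≈ 3.6 V

V_G = V_DD·R_2/(R_1+R_2) = 10×22/122 = 1.8 V. With the source grounded, V_GS = V_G = 1.8 V.
Assume saturation: I_D = (k_n/2)(V_GS − V_t)² = (3.2/2)×(1.8 − 0.88)² = 1.6×0.923² = 1.36 mA.
V_DS = V_DD − I_D·R_D = 10 − 1.36×4.7 = 3.59 V.
Saturation requires V_DS ≥ V_GS − V_t = 0.923 V; 3.59 ≥ 0.923 ✓.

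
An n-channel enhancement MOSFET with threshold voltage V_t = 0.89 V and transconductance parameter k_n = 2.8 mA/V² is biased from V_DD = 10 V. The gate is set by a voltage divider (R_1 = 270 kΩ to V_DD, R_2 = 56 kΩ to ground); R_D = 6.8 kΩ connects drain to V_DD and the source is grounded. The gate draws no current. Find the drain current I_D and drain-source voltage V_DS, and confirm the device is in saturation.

I_D ≈ 0.96 mA, V_DS ≈ 3.5 V

V_G = V_DD·R_2/(R_1+R_2) = 10×56/326 = 1.72 V. With the source grounded, V_GS = V_G = 1.72 V.
Assume saturation: I_D = (k_n/2)(V_GS − V_t)² = (2.8/2)×(1.72 − 0.89)² = 1.4×0.828² = 0.959 mA.
V_DS = V_DD − I_D·R_D = 10 − 0.959×6.8 = 3.48 V.
Saturation requires V_DS ≥ V_GS − V_t = 0.828 V; 3.48 ≥ 0.828 ✓.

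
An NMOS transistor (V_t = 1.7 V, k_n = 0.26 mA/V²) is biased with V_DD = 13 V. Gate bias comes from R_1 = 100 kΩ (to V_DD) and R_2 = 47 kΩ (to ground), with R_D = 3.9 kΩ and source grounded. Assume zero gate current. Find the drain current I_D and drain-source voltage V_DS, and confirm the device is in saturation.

I_D ≈ 0.78 mA, V_DS ≈ 9.9 V

V_G = V_DD·R_2/(R_1+R_2) = 13×47/147 = 4.16 V. With the source grounded, V_GS = V_G = 4.16 V.
Assume saturation: I_D = (k_n/2)(V_GS − V_t)² = (0.26/2)×(4.16 − 1.7)² = 0.13×2.46² = 0.784 mA.
V_DS = V_DD − I_D·R_D = 13 − 0.784×3.9 = 9.94 V.
Saturation requires V_DS ≥ V_GS − V_t = 2.46 V; 9.94 ≥ 2.46 ✓.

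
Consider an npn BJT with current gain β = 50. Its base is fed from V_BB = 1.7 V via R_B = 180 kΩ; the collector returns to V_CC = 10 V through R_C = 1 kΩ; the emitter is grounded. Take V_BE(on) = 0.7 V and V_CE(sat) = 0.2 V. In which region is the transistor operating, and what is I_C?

Assume active. Base-emitter loop: I_B = (V_BB − V_BE)/R_B = (1.7 − 0.7)/180 = 0.00556 mA.
I_C = β·I_B = 50×0.00556 = 0.278 mA.
V_CE = V_CC − I_C·R_C = 10 − 0.278×1 = 9.72 V > V_CE(sat), so the active-region assumption holds.

active; I_C ≈ 0.28 mA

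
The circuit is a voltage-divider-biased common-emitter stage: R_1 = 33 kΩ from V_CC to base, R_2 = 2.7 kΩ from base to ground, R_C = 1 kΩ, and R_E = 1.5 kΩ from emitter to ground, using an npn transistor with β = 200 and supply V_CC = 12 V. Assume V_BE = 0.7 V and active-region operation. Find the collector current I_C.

Thevenize the base divider: V_Th = V_CC·R_2/(R_1+R_2) = 12×2.7/35.7 = 0.908 V, R_Th = R_1‖R_2 = 2.5 kΩ.
Base-emitter loop: V_Th = I_B·R_Th + V_BE + (β+1)I_B·R_E, so I_B = (0.908 − 0.7) / (2.5 + 201×1.5) = 0.000683 mA.
I_C = β·I_B = 200×0.000683 = 0.137 mA, and I_E = (β+1)I_B = 0.137 mA.
V_CE = V_CC − I_C·R_C − I_E·R_E = 12 − 0.137×1 − 0.137×1.5 = 11.7 V.
V_CE = 11.7 V > 0.2 V confirms active-region operation.

I_C ≈ 0.14 mA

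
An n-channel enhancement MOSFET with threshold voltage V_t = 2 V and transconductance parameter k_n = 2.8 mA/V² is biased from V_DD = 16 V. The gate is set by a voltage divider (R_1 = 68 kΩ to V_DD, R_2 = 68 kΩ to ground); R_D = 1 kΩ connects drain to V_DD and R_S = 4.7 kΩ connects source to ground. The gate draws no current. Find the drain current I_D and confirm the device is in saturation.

I_D ≈ 1.1 mA

V_G = V_DD·R_2/(R_1+R_2) = 16×68/136 = 8 V.
Assume saturation: I_D = (k_n/2)(V_GS − V_t)² with V_GS = V_G − I_D·R_S = 8 − 4.7·I_D.
Substituting gives 30.9·I_D² − 80·I_D + 50.4 = 0, with roots I_D = 1.09 or 1.5 mA.
The root I_D = 1.5 mA gives V_GS = 0.966 V ≤ V_t, so take I_D = 1.09 mA.
Then V_GS = 2.88 V and V_DS = V_DD − I_D(R_D+R_S) = 16 − 1.09×5.7 = 9.79 V.
Saturation requires V_DS ≥ V_GS − V_t = 0.882 V; 9.79 ≥ 0.882 ✓.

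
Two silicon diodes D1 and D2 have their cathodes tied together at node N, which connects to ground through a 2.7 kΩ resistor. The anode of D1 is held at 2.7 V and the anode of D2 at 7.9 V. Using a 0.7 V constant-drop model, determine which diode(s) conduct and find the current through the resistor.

Only D2 conducts; I_R ≈ 2.7 mA

Assume both conduct. Then node N would need to be at both 2.7−0.7 = 2 V and 7.9−0.7 = 7.2 V, which is impossible.
Assume only D2 conducts: V_N = 7.9 − 0.7 = 7.2 V, so I_R = 7.2/2.7 = 2.67 mA.
Check D1: its anode-to-cathode voltage is 2.7 − 7.2 = -4.5 V < 0.7 V, so it is off. The assumption is consistent.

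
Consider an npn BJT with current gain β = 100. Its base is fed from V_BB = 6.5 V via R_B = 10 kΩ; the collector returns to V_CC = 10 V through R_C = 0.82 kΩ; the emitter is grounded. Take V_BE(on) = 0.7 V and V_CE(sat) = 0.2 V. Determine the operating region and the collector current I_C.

saturation; I_C ≈ 12 mA

Assume active: I_B = (6.5 − 0.7)/10 = 0.58 mA, giving I_C = β·I_B = 58 mA.
But then V_CE = 10 − 58×0.82 = -37.6 V < V_CE(sat) = 0.2 V — impossible in the active region.
So the transistor is saturated. With V_CE = 0.2 V, I_C = (V_CC − 0.2)/R_C = 9.8/0.82 = 12 mA.
Check: β·I_B = 58 mA > I_C = 12 mA, confirming saturation.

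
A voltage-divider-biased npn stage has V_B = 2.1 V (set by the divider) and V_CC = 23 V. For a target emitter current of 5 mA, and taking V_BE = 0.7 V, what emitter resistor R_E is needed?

V_E = V_B − V_BE = 2.1 − 0.7 = 1.4 V.
R_E = V_E / I_E = 1.4 / 5 = 0.28 kΩ.

R_E ≈ 0.28 kΩ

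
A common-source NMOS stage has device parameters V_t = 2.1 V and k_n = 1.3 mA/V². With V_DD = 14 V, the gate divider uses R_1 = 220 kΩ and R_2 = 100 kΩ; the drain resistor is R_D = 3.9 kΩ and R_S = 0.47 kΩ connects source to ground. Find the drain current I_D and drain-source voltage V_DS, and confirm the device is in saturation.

I_D ≈ 1.6 mA, V_DS ≈ 7.2 V

V_G = V_DD·R_2/(R_1+R_2) = 14×100/320 = 4.38 V.
Assume saturation: I_D = (k_n/2)(V_GS − V_t)² with V_GS = V_G − I_D·R_S = 4.38 − 0.47·I_D.
Substituting gives 0.144·I_D² − 2.39·I_D + 3.36 = 0, with roots I_D = 1.55 or 15.1 mA.
The root I_D = 15.1 mA gives V_GS = -2.72 V ≤ V_t, so take I_D = 1.55 mA.
Then V_GS = 3.65 V and V_DS = V_DD − I_D(R_D+R_S) = 14 − 1.55×4.37 = 7.22 V.
Saturation requires V_DS ≥ V_GS − V_t = 1.55 V; 7.22 ≥ 1.55 ✓.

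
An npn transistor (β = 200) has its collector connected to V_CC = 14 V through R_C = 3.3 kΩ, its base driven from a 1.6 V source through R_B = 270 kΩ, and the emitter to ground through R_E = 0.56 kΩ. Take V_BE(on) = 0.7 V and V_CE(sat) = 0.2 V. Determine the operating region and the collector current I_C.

Assume active. Base-emitter loop: I_B = (V_BB − V_BE)/(R_B + (β+1)R_E) = (1.6 − 0.7)/(270 + 201×0.56) = 0.00235 mA.
I_C = β·I_B = 200×0.00235 = 0.471 mA.
V_CE = V_CC − I_C·R_C − I_E·R_E = 14 − 0.471×3.3 − 0.473×0.56 = 12.2 V > V_CE(sat), so the active-region assumption holds.

active; I_C ≈ 0.47 mA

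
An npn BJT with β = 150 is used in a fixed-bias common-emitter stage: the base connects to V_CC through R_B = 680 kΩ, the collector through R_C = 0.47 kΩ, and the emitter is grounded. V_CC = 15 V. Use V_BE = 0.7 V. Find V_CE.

V_CE ≈ 14 V

Base loop: V_CC = I_B·R_B + V_BE, so I_B = (15 − 0.7)/680 kΩ = 0.021 mA.
In the active region I_C = β·I_B = 150 × 0.021 = 3.15 mA.
Collector loop: V_CE = V_CC − I_C·R_C = 15 − 3.15×0.47 = 13.5 V.
Since V_CE = 13.5 V > V_CE(sat) ≈ 0.2 V, the transistor is in the active region as assumed.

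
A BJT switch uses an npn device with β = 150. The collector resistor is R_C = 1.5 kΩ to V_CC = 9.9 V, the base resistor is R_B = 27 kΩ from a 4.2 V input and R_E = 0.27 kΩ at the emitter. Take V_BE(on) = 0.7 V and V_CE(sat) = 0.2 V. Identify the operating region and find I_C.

Assume active: I_B = (4.2 − 0.7)/(27 + 151×0.27) = 0.0516 mA, I_C = β·I_B = 7.75 mA.
Then V_CE = 9.9 − 7.75×1.5 − 7.8×0.27 = -3.83 V < 0.2 V — the active assumption fails.
Re-solve with V_CE = 0.2 V. KCL at the emitter: V_E/R_E = (V_BB−0.7−V_E)/R_B + (V_CC−0.2−V_E)/R_C, giving V_E = 1.5 V.
I_C = (V_CC − 0.2 − V_E)/R_C = (9.7 − 1.5)/1.5 = 5.47 mA.
Check: I_B = (3.5 − 1.5)/27 = 0.0742 mA, and β·I_B = 11.1 mA > I_C, confirming saturation.

saturation; I_C ≈ 5.5 mA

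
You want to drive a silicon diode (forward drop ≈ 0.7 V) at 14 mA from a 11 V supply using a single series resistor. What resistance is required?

R ≈ 0.74 kΩ

The resistor drops V_S − V_D = 11 − 0.7 = 10.3 V at 14 mA.
R = 10.3 V / 14 mA = 0.736 kΩ.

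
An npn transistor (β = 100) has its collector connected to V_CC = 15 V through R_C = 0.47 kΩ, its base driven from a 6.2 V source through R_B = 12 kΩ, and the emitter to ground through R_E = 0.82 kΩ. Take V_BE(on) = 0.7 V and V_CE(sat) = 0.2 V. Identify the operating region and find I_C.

active; I_C ≈ 5.8 mA

Assume active. Base-emitter loop: I_B = (V_BB − V_BE)/(R_B + (β+1)R_E) = (6.2 − 0.7)/(12 + 101×0.82) = 0.058 mA.
I_C = β·I_B = 100×0.058 = 5.8 mA.
V_CE = V_CC − I_C·R_C − I_E·R_E = 15 − 5.8×0.47 − 5.86×0.82 = 7.47 V > V_CE(sat), so the active-region assumption holds.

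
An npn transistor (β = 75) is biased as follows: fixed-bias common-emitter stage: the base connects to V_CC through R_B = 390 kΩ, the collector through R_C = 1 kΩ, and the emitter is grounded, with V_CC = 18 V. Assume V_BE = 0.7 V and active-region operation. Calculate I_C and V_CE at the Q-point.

I_C ≈ 3.3 mA, V_CE ≈ 15 V

Base loop: V_CC = I_B·R_B + V_BE, so I_B = (18 − 0.7)/390 kΩ = 0.0444 mA.
In the active region I_C = β·I_B = 75 × 0.0444 = 3.33 mA.
Collector loop: V_CE = V_CC − I_C·R_C = 18 − 3.33×1 = 14.7 V.
Since V_CE = 14.7 V > V_CE(sat) ≈ 0.2 V, the transistor is in the active region as assumed.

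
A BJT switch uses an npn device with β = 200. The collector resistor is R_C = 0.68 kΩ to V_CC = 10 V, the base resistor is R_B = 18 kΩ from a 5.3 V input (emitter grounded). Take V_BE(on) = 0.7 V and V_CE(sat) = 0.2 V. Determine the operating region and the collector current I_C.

Assume active: I_B = (5.3 − 0.7)/18 = 0.256 mA, giving I_C = β·I_B = 51.1 mA.
But then V_CE = 10 − 51.1×0.68 = -24.8 V < V_CE(sat) = 0.2 V — impossible in the active region.
So the transistor is saturated. With V_CE = 0.2 V, I_C = (V_CC − 0.2)/R_C = 9.8/0.68 = 14.4 mA.
Check: β·I_B = 51.1 mA > I_C = 14.4 mA, confirming saturation.

saturation; I_C ≈ 14 mA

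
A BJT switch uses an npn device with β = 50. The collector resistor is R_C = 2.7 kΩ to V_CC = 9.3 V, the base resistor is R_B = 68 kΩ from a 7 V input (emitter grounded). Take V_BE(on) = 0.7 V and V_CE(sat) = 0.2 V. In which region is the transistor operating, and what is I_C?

saturation; I_C ≈ 3.4 mA

Assume active: I_B = (7 − 0.7)/68 = 0.0926 mA, giving I_C = β·I_B = 4.63 mA.
But then V_CE = 9.3 − 4.63×2.7 = -3.21 V < V_CE(sat) = 0.2 V — impossible in the active region.
So the transistor is saturated. With V_CE = 0.2 V, I_C = (V_CC − 0.2)/R_C = 9.1/2.7 = 3.37 mA.
Check: β·I_B = 4.63 mA > I_C = 3.37 mA, confirming saturation.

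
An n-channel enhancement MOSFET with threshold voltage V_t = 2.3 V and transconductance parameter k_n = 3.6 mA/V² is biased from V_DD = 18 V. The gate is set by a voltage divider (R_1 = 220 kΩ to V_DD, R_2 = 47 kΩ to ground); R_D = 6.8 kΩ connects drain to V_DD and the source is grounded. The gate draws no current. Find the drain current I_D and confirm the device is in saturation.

I_D ≈ 1.4 mA

V_G = V_DD·R_2/(R_1+R_2) = 18×47/267 = 3.17 V. With the source grounded, V_GS = V_G = 3.17 V.
Assume saturation: I_D = (k_n/2)(V_GS − V_t)² = (3.6/2)×(3.17 − 2.3)² = 1.8×0.869² = 1.36 mA.
V_DS = V_DD − I_D·R_D = 18 − 1.36×6.8 = 8.77 V.
Saturation requires V_DS ≥ V_GS − V_t = 0.869 V; 8.77 ≥ 0.869 ✓.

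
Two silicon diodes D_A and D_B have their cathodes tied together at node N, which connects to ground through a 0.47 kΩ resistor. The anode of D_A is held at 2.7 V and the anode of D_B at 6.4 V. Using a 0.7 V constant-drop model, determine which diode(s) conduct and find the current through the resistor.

Assume both conduct. Then node N would need to be at both 2.7−0.7 = 2 V and 6.4−0.7 = 5.7 V, which is impossible.
Assume only D_B conducts: V_N = 6.4 − 0.7 = 5.7 V, so I_R = 5.7/0.47 = 12.1 mA.
Check D_A: its anode-to-cathode voltage is 2.7 − 5.7 = -3 V < 0.7 V, so it is off. The assumption is consistent.

Only D_B conducts; I_R ≈ 12 mA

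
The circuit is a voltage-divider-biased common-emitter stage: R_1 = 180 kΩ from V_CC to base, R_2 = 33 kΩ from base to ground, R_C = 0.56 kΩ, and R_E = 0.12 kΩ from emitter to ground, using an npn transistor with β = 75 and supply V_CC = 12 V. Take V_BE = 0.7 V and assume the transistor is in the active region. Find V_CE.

Thevenize the base divider: V_Th = V_CC·R_2/(R_1+R_2) = 12×33/213 = 1.86 V, R_Th = R_1‖R_2 = 27.9 kΩ.
Base-emitter loop: V_Th = I_B·R_Th + V_BE + (β+1)I_B·R_E, so I_B = (1.86 − 0.7) / (27.9 + 76×0.12) = 0.0313 mA.
I_C = β·I_B = 75×0.0313 = 2.35 mA, and I_E = (β+1)I_B = 2.38 mA.
V_CE = V_CC − I_C·R_C − I_E·R_E = 12 − 2.35×0.56 − 2.38×0.12 = 10.4 V.
V_CE = 10.4 V > 0.2 V confirms active-region operation.

V_CE ≈ 10 V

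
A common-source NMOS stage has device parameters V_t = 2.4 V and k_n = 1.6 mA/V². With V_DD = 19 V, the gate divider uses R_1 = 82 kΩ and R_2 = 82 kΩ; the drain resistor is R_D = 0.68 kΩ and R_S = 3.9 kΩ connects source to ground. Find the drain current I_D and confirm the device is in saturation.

V_G = V_DD·R_2/(R_1+R_2) = 19×82/164 = 9.5 V.
Assume saturation: I_D = (k_n/2)(V_GS − V_t)² with V_GS = V_G − I_D·R_S = 9.5 − 3.9·I_D.
Substituting gives 12.2·I_D² − 45.3·I_D + 40.3 = 0, with roots I_D = 1.47 or 2.25 mA.
The root I_D = 2.25 mA gives V_GS = 0.723 V ≤ V_t, so take I_D = 1.47 mA.
Then V_GS = 3.76 V and V_DS = V_DD − I_D(R_D+R_S) = 19 − 1.47×4.58 = 12.3 V.
Saturation requires V_DS ≥ V_GS − V_t = 1.36 V; 12.3 ≥ 1.36 ✓.

I_D ≈ 1.5 mA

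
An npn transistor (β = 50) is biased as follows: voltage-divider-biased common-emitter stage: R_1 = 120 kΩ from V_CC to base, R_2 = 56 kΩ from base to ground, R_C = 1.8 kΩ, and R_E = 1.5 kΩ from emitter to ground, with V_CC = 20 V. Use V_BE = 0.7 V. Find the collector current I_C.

Thevenize the base divider: V_Th = V_CC·R_2/(R_1+R_2) = 20×56/176 = 6.36 V, R_Th = R_1‖R_2 = 38.2 kΩ.
Base-emitter loop: V_Th = I_B·R_Th + V_BE + (β+1)I_B·R_E, so I_B = (6.36 − 0.7) / (38.2 + 51×1.5) = 0.0494 mA.
I_C = β·I_B = 50×0.0494 = 2.47 mA, and I_E = (β+1)I_B = 2.52 mA.
V_CE = V_CC − I_C·R_C − I_E·R_E = 20 − 2.47×1.8 − 2.52×1.5 = 11.8 V.
V_CE = 11.8 V > 0.2 V confirms active-region operation.

I_C ≈ 2.5 mA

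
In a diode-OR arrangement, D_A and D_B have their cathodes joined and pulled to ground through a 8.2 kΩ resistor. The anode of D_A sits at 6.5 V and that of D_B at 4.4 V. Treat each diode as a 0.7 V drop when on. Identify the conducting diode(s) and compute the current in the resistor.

Assume both conduct. Then node N would need to be at both 6.5−0.7 = 5.8 V and 4.4−0.7 = 3.7 V, which is impossible.
Assume only D_A conducts: V_N = 6.5 − 0.7 = 5.8 V, so I_R = 5.8/8.2 = 0.707 mA.
Check D_B: its anode-to-cathode voltage is 4.4 − 5.8 = -1.4 V < 0.7 V, so it is off. The assumption is consistent.

Only D_A conducts; I_R ≈ 0.71 mA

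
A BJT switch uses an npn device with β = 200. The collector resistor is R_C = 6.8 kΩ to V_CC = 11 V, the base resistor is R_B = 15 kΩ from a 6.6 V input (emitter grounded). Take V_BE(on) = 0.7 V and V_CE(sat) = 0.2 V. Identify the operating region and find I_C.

Assume active: I_B = (6.6 − 0.7)/15 = 0.393 mA, giving I_C = β·I_B = 78.7 mA.
But then V_CE = 11 − 78.7×6.8 = -524 V < V_CE(sat) = 0.2 V — impossible in the active region.
So the transistor is saturated. With V_CE = 0.2 V, I_C = (V_CC − 0.2)/R_C = 10.8/6.8 = 1.59 mA.
Check: β·I_B = 78.7 mA > I_C = 1.59 mA, confirming saturation.

saturation; I_C ≈ 1.6 mA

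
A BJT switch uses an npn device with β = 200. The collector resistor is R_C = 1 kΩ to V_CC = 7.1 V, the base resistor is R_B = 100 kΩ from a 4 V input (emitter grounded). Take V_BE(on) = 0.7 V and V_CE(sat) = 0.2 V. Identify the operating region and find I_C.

active; I_C ≈ 6.6 mA

Assume active. Base-emitter loop: I_B = (V_BB − V_BE)/R_B = (4 − 0.7)/100 = 0.033 mA.
I_C = β·I_B = 200×0.033 = 6.6 mA.
V_CE = V_CC − I_C·R_C = 7.1 − 6.6×1 = 0.5 V > V_CE(sat), so the active-region assumption holds.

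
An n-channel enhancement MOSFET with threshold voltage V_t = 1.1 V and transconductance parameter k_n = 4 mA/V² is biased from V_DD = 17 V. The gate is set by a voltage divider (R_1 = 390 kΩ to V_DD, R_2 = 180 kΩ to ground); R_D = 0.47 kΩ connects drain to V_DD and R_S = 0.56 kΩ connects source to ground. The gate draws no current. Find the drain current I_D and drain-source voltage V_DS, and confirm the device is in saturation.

V_G = V_DD·R_2/(R_1+R_2) = 17×180/570 = 5.37 V.
Assume saturation: I_D = (k_n/2)(V_GS − V_t)² with V_GS = V_G − I_D·R_S = 5.37 − 0.56·I_D.
Substituting gives 0.627·I_D² − 10.6·I_D + 36.4 = 0, with roots I_D = 4.84 or 12 mA.
The root I_D = 12 mA gives V_GS = -1.35 V ≤ V_t, so take I_D = 4.84 mA.
Then V_GS = 2.66 V and V_DS = V_DD − I_D(R_D+R_S) = 17 − 4.84×1.03 = 12 V.
Saturation requires V_DS ≥ V_GS − V_t = 1.56 V; 12 ≥ 1.56 ✓.

I_D ≈ 4.8 mA, V_DS ≈ 12 V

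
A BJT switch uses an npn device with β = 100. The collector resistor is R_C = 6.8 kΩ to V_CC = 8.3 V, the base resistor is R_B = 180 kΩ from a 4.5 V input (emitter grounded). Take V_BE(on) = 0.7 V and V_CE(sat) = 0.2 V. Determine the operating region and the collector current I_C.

saturation; I_C ≈ 1.2 mA

Assume active: I_B = (4.5 − 0.7)/180 = 0.0211 mA, giving I_C = β·I_B = 2.11 mA.
But then V_CE = 8.3 − 2.11×6.8 = -6.06 V < V_CE(sat) = 0.2 V — impossible in the active region.
So the transistor is saturated. With V_CE = 0.2 V, I_C = (V_CC − 0.2)/R_C = 8.1/6.8 = 1.19 mA.
Check: β·I_B = 2.11 mA > I_C = 1.19 mA, confirming saturation.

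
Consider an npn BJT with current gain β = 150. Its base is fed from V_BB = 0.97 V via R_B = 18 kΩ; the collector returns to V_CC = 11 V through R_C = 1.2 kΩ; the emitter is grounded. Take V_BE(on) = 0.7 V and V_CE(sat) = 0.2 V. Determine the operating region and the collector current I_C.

Assume active. Base-emitter loop: I_B = (V_BB − V_BE)/R_B = (0.97 − 0.7)/18 = 0.015 mA.
I_C = β·I_B = 150×0.015 = 2.25 mA.
V_CE = V_CC − I_C·R_C = 11 − 2.25×1.2 = 8.3 V > V_CE(sat), so the active-region assumption holds.

active; I_C ≈ 2.2 mA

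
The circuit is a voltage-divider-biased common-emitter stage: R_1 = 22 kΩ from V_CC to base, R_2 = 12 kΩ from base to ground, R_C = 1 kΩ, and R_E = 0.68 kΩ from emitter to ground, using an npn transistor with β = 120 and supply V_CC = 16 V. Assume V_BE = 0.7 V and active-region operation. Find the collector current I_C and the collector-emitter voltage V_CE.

Thevenize the base divider: V_Th = V_CC·R_2/(R_1+R_2) = 16×12/34 = 5.65 V, R_Th = R_1‖R_2 = 7.76 kΩ.
Base-emitter loop: V_Th = I_B·R_Th + V_BE + (β+1)I_B·R_E, so I_B = (5.65 − 0.7) / (7.76 + 121×0.68) = 0.0549 mA.
I_C = β·I_B = 120×0.0549 = 6.59 mA, and I_E = (β+1)I_B = 6.65 mA.
V_CE = V_CC − I_C·R_C − I_E·R_E = 16 − 6.59×1 − 6.65×0.68 = 4.89 V.
V_CE = 4.89 V > 0.2 V confirms active-region operation.

I_C ≈ 6.6 mA, V_CE ≈ 4.9 V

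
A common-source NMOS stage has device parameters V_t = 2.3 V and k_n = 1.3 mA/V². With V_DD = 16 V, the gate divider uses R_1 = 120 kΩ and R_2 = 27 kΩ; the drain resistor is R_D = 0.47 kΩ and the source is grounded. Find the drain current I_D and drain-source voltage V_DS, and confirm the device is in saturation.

I_D ≈ 0.27 mA, V_DS ≈ 16 V

V_G = V_DD·R_2/(R_1+R_2) = 16×27/147 = 2.94 V. With the source grounded, V_GS = V_G = 2.94 V.
Assume saturation: I_D = (k_n/2)(V_GS − V_t)² = (1.3/2)×(2.94 − 2.3)² = 0.65×0.639² = 0.265 mA.
V_DS = V_DD − I_D·R_D = 16 − 0.265×0.47 = 15.9 V.
Saturation requires V_DS ≥ V_GS − V_t = 0.639 V; 15.9 ≥ 0.639 ✓.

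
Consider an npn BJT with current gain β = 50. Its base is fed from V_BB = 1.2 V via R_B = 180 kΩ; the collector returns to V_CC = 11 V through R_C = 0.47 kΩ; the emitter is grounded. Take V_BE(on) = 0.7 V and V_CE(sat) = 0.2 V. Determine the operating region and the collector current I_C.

Assume active. Base-emitter loop: I_B = (V_BB − V_BE)/R_B = (1.2 − 0.7)/180 = 0.00278 mA.
I_C = β·I_B = 50×0.00278 = 0.139 mA.
V_CE = V_CC − I_C·R_C = 11 − 0.139×0.47 = 10.9 V > V_CE(sat), so the active-region assumption holds.

active; I_C ≈ 0.14 mA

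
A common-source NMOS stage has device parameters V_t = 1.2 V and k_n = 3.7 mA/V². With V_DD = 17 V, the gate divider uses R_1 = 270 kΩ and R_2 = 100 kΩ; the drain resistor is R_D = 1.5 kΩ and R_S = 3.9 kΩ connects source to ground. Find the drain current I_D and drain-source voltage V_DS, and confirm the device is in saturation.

I_D ≈ 0.71 mA, V_DS ≈ 13 V

V_G = V_DD·R_2/(R_1+R_2) = 17×100/370 = 4.59 V.
Assume saturation: I_D = (k_n/2)(V_GS − V_t)² with V_GS = V_G − I_D·R_S = 4.59 − 3.9·I_D.
Substituting gives 28.1·I_D² − 50·I_D + 21.3 = 0, with roots I_D = 0.711 or 1.06 mA.
The root I_D = 1.06 mA gives V_GS = 0.441 V ≤ V_t, so take I_D = 0.711 mA.
Then V_GS = 1.82 V and V_DS = V_DD − I_D(R_D+R_S) = 17 − 0.711×5.4 = 13.2 V.
Saturation requires V_DS ≥ V_GS − V_t = 0.62 V; 13.2 ≥ 0.62 ✓.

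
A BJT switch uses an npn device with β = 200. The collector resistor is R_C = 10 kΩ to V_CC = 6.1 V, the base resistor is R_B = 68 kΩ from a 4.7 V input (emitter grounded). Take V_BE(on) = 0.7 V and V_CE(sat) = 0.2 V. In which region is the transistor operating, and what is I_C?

saturation; I_C ≈ 0.59 mA

Assume active: I_B = (4.7 − 0.7)/68 = 0.0588 mA, giving I_C = β·I_B = 11.8 mA.
But then V_CE = 6.1 − 11.8×10 = -112 V < V_CE(sat) = 0.2 V — impossible in the active region.
So the transistor is saturated. With V_CE = 0.2 V, I_C = (V_CC − 0.2)/R_C = 5.9/10 = 0.59 mA.
Check: β·I_B = 11.8 mA > I_C = 0.59 mA, confirming saturation.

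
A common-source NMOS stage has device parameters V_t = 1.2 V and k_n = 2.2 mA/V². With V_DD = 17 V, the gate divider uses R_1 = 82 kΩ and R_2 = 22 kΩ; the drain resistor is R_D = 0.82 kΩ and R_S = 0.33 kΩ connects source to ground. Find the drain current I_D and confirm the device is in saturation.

I_D ≈ 2.6 mA

V_G = V_DD·R_2/(R_1+R_2) = 17×22/104 = 3.6 V.
Assume saturation: I_D = (k_n/2)(V_GS − V_t)² with V_GS = V_G − I_D·R_S = 3.6 − 0.33·I_D.
Substituting gives 0.12·I_D² − 2.74·I_D + 6.32 = 0, with roots I_D = 2.6 or 20.3 mA.
The root I_D = 20.3 mA gives V_GS = -3.09 V ≤ V_t, so take I_D = 2.6 mA.
Then V_GS = 2.74 V and V_DS = V_DD − I_D(R_D+R_S) = 17 − 2.6×1.15 = 14 V.
Saturation requires V_DS ≥ V_GS − V_t = 1.54 V; 14 ≥ 1.54 ✓.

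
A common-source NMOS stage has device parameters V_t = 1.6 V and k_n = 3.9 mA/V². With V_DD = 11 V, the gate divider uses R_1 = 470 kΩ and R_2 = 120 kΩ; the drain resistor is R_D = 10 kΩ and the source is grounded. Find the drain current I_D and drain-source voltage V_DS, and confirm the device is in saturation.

I_D ≈ 0.79 mA, V_DS ≈ 3.1 V

V_G = V_DD·R_2/(R_1+R_2) = 11×120/590 = 2.24 V. With the source grounded, V_GS = V_G = 2.24 V.
Assume saturation: I_D = (k_n/2)(V_GS − V_t)² = (3.9/2)×(2.24 − 1.6)² = 1.95×0.637² = 0.792 mA.
V_DS = V_DD − I_D·R_D = 11 − 0.792×10 = 3.08 V.
Saturation requires V_DS ≥ V_GS − V_t = 0.637 V; 3.08 ≥ 0.637 ✓.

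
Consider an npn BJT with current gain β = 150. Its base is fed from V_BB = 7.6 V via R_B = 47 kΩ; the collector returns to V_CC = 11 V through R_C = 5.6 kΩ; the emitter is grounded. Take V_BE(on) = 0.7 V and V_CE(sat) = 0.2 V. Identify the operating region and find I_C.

saturation; I_C ≈ 1.9 mA

Assume active: I_B = (7.6 − 0.7)/47 = 0.147 mA, giving I_C = β·I_B = 22 mA.
But then V_CE = 11 − 22×5.6 = -112 V < V_CE(sat) = 0.2 V — impossible in the active region.
So the transistor is saturated. With V_CE = 0.2 V, I_C = (V_CC − 0.2)/R_C = 10.8/5.6 = 1.93 mA.
Check: β·I_B = 22 mA > I_C = 1.93 mA, confirming saturation.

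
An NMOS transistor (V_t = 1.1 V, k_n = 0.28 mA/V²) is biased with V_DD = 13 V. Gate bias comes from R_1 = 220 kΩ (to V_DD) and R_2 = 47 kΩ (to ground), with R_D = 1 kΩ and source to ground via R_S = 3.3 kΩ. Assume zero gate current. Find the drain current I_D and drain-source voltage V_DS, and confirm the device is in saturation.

V_G = V_DD·R_2/(R_1+R_2) = 13×47/267 = 2.29 V.
Assume saturation: I_D = (k_n/2)(V_GS − V_t)² with V_GS = V_G − I_D·R_S = 2.29 − 3.3·I_D.
Substituting gives 1.52·I_D² − 2.1·I_D + 0.198 = 0, with roots I_D = 0.102 or 1.27 mA.
The root I_D = 1.27 mA gives V_GS = -1.92 V ≤ V_t, so take I_D = 0.102 mA.
Then V_GS = 1.95 V and V_DS = V_DD − I_D(R_D+R_S) = 13 − 0.102×4.3 = 12.6 V.
Saturation requires V_DS ≥ V_GS − V_t = 0.853 V; 12.6 ≥ 0.853 ✓.

I_D ≈ 0.1 mA, V_DS ≈ 13 V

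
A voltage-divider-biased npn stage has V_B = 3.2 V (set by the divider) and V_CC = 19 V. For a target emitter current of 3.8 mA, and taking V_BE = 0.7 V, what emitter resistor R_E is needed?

R_E ≈ 0.66 kΩ

V_E = V_B − V_BE = 3.2 − 0.7 = 2.5 V.
R_E = V_E / I_E = 2.5 / 3.8 = 0.658 kΩ.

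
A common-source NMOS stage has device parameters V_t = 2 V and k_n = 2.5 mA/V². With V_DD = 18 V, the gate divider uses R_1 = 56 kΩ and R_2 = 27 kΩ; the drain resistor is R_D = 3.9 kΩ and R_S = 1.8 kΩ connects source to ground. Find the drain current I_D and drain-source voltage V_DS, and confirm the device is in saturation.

I_D ≈ 1.5 mA, V_DS ≈ 9.3 V

V_G = V_DD·R_2/(R_1+R_2) = 18×27/83 = 5.86 V.
Assume saturation: I_D = (k_n/2)(V_GS − V_t)² with V_GS = V_G − I_D·R_S = 5.86 − 1.8·I_D.
Substituting gives 4.05·I_D² − 18.3·I_D + 18.6 = 0, with roots I_D = 1.53 or 3 mA.
The root I_D = 3 mA gives V_GS = 0.45 V ≤ V_t, so take I_D = 1.53 mA.
Then V_GS = 3.11 V and V_DS = V_DD − I_D(R_D+R_S) = 18 − 1.53×5.7 = 9.29 V.
Saturation requires V_DS ≥ V_GS − V_t = 1.11 V; 9.29 ≥ 1.11 ✓.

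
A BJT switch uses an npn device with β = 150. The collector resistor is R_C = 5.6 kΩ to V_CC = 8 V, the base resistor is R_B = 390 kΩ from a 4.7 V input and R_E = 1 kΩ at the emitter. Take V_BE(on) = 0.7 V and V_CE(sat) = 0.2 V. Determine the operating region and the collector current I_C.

active; I_C ≈ 1.1 mA

Assume active. Base-emitter loop: I_B = (V_BB − V_BE)/(R_B + (β+1)R_E) = (4.7 − 0.7)/(390 + 151×1) = 0.00739 mA.
I_C = β·I_B = 150×0.00739 = 1.11 mA.
V_CE = V_CC − I_C·R_C − I_E·R_E = 8 − 1.11×5.6 − 1.12×1 = 0.673 V > V_CE(sat), so the active-region assumption holds.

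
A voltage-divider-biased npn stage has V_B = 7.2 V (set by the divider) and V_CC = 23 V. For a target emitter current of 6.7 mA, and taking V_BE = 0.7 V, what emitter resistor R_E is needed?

R_E ≈ 0.97 kΩ

V_E = V_B − V_BE = 7.2 − 0.7 = 6.5 V.
R_E = V_E / I_E = 6.5 / 6.7 = 0.97 kΩ.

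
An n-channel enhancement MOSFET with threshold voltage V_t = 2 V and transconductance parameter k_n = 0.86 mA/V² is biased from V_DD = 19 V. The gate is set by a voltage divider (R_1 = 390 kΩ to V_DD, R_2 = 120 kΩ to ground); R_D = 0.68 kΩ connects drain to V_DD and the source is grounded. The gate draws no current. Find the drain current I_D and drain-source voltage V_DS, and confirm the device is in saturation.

I_D ≈ 2.6 mA, V_DS ≈ 17 V

V_G = V_DD·R_2/(R_1+R_2) = 19×120/510 = 4.47 V. With the source grounded, V_GS = V_G = 4.47 V.
Assume saturation: I_D = (k_n/2)(V_GS − V_t)² = (0.86/2)×(4.47 − 2)² = 0.43×2.47² = 2.62 mA.
V_DS = V_DD − I_D·R_D = 19 − 2.62×0.68 = 17.2 V.
Saturation requires V_DS ≥ V_GS − V_t = 2.47 V; 17.2 ≥ 2.47 ✓.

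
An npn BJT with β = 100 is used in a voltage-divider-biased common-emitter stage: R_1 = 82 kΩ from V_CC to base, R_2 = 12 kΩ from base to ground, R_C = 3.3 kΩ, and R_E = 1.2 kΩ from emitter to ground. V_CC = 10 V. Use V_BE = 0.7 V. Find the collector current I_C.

Thevenize the base divider: V_Th = V_CC·R_2/(R_1+R_2) = 10×12/94 = 1.28 V, R_Th = R_1‖R_2 = 10.5 kΩ.
Base-emitter loop: V_Th = I_B·R_Th + V_BE + (β+1)I_B·R_E, so I_B = (1.28 − 0.7) / (10.5 + 101×1.2) = 0.00438 mA.
I_C = β·I_B = 100×0.00438 = 0.438 mA, and I_E = (β+1)I_B = 0.442 mA.
V_CE = V_CC − I_C·R_C − I_E·R_E = 10 − 0.438×3.3 − 0.442×1.2 = 8.02 V.
V_CE = 8.02 V > 0.2 V confirms active-region operation.

I_C ≈ 0.44 mA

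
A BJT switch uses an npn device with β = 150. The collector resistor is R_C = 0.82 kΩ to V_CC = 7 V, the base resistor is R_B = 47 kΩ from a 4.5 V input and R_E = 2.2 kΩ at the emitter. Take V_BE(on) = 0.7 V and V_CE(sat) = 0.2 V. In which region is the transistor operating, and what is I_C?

Assume active. Base-emitter loop: I_B = (V_BB − V_BE)/(R_B + (β+1)R_E) = (4.5 − 0.7)/(47 + 151×2.2) = 0.01 mA.
I_C = β·I_B = 150×0.01 = 1.5 mA.
V_CE = V_CC − I_C·R_C − I_E·R_E = 7 − 1.5×0.82 − 1.51×2.2 = 2.44 V > V_CE(sat), so the active-region assumption holds.

active; I_C ≈ 1.5 mA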